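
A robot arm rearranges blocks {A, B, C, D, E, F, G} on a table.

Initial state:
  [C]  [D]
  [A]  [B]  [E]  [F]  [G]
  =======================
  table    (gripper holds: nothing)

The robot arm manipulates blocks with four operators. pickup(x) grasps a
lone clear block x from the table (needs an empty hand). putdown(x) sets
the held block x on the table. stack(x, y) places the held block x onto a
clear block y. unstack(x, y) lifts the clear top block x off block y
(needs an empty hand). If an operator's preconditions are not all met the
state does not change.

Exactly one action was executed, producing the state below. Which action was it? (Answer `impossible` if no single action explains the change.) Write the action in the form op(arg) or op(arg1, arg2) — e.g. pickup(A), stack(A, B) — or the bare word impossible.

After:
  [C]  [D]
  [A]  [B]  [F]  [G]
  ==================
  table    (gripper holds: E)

pickup(E)

target: towers=[A/C; B/D; F; G] holding=E
         pickup(F) → towers=[A/C; B/D; E; G] holding=F
         pickup(G) → towers=[A/C; B/D; E; F] holding=G
     unstack(D, B) → towers=[A/C; B; E; F; G] holding=D
         pickup(E) → towers=[A/C; B/D; F; G] holding=E  ← match
     unstack(C, A) → towers=[A; B/D; E; F; G] holding=C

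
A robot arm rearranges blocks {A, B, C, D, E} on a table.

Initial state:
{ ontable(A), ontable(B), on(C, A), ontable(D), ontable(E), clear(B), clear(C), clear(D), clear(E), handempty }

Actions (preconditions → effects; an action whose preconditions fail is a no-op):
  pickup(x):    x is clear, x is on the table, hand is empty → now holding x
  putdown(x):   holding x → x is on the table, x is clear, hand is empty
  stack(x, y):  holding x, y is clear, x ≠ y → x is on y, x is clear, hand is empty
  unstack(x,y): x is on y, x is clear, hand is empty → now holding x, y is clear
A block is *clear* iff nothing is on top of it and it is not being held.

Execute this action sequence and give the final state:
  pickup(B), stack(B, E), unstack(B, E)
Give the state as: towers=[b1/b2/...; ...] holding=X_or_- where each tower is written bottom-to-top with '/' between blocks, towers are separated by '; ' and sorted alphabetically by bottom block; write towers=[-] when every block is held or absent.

step 1 (pickup(B)): towers=[A/C; D; E] holding=B
step 2 (stack(B, E)): towers=[A/C; D; E/B] holding=-
step 3 (unstack(B, E)): towers=[A/C; D; E] holding=B

towers=[A/C; D; E] holding=B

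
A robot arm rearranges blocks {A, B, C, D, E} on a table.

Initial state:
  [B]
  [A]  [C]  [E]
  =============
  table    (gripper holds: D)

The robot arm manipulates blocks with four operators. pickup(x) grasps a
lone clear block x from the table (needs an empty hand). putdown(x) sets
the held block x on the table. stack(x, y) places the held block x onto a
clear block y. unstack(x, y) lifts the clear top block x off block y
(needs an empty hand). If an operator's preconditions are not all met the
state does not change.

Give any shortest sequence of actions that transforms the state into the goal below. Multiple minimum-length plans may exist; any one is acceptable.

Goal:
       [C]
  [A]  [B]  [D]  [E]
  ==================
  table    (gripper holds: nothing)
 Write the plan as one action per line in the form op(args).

step 1 (putdown(D)): towers=[A/B; C; D; E] holding=-
step 2 (unstack(B, A)): towers=[A; C; D; E] holding=B
step 3 (putdown(B)): towers=[A; B; C; D; E] holding=-
step 4 (pickup(C)): towers=[A; B; D; E] holding=C
step 5 (stack(C, B)): towers=[A; B/C; D; E] holding=-
goal check: towers=[A; B/C; D; E] holding=- — reached (length 5, optimal by BFS)

putdown(D)
unstack(B, A)
putdown(B)
pickup(C)
stack(C, B)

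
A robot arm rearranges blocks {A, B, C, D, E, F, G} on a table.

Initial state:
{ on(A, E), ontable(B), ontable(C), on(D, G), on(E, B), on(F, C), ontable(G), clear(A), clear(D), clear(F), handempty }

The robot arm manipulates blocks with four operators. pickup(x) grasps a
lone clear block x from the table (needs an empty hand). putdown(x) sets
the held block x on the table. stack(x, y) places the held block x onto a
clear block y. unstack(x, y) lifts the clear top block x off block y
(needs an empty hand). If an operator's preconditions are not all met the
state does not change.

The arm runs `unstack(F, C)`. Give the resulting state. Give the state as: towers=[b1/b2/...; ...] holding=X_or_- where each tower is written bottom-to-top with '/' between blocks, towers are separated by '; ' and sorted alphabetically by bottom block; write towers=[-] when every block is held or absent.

before: towers=[B/E/A; C/F; G/D] holding=-
pre[unstack(F, C)]: on(F,C) ok, clear(F) ok, handempty ok
all met → apply unstack(F, C)
after:  towers=[B/E/A; C; G/D] holding=F

towers=[B/E/A; C; G/D] holding=F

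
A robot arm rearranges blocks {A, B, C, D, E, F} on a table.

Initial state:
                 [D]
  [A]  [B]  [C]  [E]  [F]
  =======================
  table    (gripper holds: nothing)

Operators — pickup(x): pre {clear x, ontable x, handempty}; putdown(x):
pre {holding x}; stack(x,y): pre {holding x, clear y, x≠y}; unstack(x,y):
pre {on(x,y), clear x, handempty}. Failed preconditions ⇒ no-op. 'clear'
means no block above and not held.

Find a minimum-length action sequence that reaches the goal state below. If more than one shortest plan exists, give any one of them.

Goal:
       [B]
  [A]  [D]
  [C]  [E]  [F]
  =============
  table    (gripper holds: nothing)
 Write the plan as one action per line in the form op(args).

step 1 (pickup(B)): towers=[A; C; E/D; F] holding=B
step 2 (stack(B, D)): towers=[A; C; E/D/B; F] holding=-
step 3 (pickup(A)): towers=[C; E/D/B; F] holding=A
step 4 (stack(A, C)): towers=[C/A; E/D/B; F] holding=-
goal check: towers=[C/A; E/D/B; F] holding=- — reached (length 4, optimal by BFS)

pickup(B)
stack(B, D)
pickup(A)
stack(A, C)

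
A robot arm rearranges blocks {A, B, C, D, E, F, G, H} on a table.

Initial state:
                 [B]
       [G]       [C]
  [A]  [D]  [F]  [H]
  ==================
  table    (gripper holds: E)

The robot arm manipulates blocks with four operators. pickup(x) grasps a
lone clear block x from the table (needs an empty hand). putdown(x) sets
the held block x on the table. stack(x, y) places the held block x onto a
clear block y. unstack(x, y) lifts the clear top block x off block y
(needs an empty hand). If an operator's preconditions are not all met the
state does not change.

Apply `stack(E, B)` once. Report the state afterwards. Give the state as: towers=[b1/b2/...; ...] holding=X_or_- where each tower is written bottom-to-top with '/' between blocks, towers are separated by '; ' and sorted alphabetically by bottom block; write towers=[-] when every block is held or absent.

before: towers=[A; D/G; F; H/C/B] holding=E
pre[stack(E, B)]: holding(E) ok, clear(B) ok, E≠B ok
all met → apply stack(E, B)
after:  towers=[A; D/G; F; H/C/B/E] holding=-

towers=[A; D/G; F; H/C/B/E] holding=-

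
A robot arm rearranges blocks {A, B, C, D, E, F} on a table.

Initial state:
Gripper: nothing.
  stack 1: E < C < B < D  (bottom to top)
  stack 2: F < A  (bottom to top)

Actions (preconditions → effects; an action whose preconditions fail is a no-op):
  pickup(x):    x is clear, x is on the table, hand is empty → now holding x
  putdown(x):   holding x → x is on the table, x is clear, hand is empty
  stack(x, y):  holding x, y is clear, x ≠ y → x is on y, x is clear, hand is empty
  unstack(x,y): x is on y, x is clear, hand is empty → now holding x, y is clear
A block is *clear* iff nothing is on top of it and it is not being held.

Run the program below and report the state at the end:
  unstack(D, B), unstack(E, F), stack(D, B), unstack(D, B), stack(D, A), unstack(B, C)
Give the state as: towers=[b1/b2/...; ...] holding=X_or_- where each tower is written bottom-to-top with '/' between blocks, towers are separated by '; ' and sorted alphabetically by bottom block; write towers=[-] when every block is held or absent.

step 1 (unstack(D, B)): towers=[E/C/B; F/A] holding=D
step 2 (unstack(E, F)) [no-op]: towers=[E/C/B; F/A] holding=D
step 3 (stack(D, B)): towers=[E/C/B/D; F/A] holding=-
step 4 (unstack(D, B)): towers=[E/C/B; F/A] holding=D
step 5 (stack(D, A)): towers=[E/C/B; F/A/D] holding=-
step 6 (unstack(B, C)): towers=[E/C; F/A/D] holding=B

towers=[E/C; F/A/D] holding=B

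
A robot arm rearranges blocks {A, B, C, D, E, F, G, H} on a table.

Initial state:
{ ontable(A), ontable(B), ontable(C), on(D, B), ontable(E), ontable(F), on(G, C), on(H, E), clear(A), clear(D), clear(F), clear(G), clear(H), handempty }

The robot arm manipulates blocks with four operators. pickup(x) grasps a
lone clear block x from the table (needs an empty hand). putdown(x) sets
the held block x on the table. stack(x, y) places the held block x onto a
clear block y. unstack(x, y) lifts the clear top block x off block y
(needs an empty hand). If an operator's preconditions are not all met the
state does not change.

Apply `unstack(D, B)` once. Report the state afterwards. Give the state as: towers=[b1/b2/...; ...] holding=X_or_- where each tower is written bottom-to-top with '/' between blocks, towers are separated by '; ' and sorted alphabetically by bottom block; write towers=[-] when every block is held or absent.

before: towers=[A; B/D; C/G; E/H; F] holding=-
pre[unstack(D, B)]: on(D,B) yes, clear(D) yes, handempty yes
all met → apply unstack(D, B)
after:  towers=[A; B; C/G; E/H; F] holding=D

towers=[A; B; C/G; E/H; F] holding=D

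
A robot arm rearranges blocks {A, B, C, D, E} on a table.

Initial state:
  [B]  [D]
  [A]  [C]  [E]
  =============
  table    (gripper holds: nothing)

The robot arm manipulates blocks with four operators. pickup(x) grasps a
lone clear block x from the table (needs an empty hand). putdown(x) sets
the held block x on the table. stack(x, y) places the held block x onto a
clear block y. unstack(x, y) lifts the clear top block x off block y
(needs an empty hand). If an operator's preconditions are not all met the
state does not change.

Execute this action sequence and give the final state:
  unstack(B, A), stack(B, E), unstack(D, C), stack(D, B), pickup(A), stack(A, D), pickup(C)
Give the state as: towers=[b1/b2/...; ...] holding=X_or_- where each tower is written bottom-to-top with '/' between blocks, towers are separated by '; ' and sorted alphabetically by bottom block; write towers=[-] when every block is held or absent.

towers=[E/B/D/A] holding=C

step 1 (unstack(B, A)): towers=[A; C/D; E] holding=B
step 2 (stack(B, E)): towers=[A; C/D; E/B] holding=-
step 3 (unstack(D, C)): towers=[A; C; E/B] holding=D
step 4 (stack(D, B)): towers=[A; C; E/B/D] holding=-
step 5 (pickup(A)): towers=[C; E/B/D] holding=A
step 6 (stack(A, D)): towers=[C; E/B/D/A] holding=-
step 7 (pickup(C)): towers=[E/B/D/A] holding=C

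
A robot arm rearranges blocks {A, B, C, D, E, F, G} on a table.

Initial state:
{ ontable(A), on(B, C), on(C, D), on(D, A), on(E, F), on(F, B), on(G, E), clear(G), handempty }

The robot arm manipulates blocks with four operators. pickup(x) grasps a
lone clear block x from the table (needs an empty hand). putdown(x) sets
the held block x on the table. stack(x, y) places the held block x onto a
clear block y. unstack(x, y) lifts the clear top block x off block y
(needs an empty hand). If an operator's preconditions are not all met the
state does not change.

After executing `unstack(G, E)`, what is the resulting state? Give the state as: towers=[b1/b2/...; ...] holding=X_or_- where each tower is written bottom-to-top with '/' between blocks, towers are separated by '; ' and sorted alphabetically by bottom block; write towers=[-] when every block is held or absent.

before: towers=[A/D/C/B/F/E/G] holding=-
pre[unstack(G, E)]: on(G,E) ✓, clear(G) ✓, handempty ✓
all met → apply unstack(G, E)
after:  towers=[A/D/C/B/F/E] holding=G

towers=[A/D/C/B/F/E] holding=G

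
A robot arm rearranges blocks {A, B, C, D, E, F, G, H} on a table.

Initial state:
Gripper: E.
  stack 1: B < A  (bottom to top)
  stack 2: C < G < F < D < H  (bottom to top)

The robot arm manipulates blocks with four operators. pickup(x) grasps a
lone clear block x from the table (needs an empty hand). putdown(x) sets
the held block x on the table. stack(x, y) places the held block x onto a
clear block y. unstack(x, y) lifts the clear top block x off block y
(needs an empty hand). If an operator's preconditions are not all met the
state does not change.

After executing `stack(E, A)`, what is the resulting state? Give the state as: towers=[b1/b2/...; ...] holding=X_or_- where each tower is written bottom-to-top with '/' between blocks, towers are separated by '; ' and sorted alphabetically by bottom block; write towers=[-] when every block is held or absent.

before: towers=[B/A; C/G/F/D/H] holding=E
pre[stack(E, A)]: holding(E) ok, clear(A) ok, E≠A ok
all met → apply stack(E, A)
after:  towers=[B/A/E; C/G/F/D/H] holding=-

towers=[B/A/E; C/G/F/D/H] holding=-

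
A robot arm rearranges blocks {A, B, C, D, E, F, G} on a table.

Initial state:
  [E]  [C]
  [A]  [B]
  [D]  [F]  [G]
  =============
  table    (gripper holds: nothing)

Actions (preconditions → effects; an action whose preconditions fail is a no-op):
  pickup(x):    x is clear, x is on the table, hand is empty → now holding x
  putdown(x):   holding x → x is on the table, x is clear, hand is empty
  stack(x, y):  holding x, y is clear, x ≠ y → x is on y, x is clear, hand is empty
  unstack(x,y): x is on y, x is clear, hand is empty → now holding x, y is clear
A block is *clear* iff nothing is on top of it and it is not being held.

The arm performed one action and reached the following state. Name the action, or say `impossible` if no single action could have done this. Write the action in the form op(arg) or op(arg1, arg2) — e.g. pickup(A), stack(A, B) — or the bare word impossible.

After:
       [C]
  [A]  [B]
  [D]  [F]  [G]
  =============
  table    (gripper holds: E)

target: towers=[D/A; F/B/C; G] holding=E
         pickup(G) → towers=[D/A/E; F/B/C] holding=G
     unstack(E, A) → towers=[D/A; F/B/C; G] holding=E  ← match
     unstack(C, B) → towers=[D/A/E; F/B; G] holding=C

unstack(E, A)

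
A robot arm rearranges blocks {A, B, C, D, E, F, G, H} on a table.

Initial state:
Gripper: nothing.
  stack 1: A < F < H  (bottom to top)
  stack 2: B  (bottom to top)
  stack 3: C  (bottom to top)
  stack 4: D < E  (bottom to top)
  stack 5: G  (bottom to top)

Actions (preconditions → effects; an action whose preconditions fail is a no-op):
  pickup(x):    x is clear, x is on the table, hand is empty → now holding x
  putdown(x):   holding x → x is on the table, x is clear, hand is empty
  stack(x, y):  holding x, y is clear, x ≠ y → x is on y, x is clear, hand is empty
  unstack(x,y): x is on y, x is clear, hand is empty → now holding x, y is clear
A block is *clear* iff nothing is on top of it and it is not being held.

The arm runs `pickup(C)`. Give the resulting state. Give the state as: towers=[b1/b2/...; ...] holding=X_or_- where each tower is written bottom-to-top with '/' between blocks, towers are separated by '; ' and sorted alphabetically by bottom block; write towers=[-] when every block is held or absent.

towers=[A/F/H; B; D/E; G] holding=C

before: towers=[A/F/H; B; C; D/E; G] holding=-
pre[pickup(C)]: clear(C) ✓, ontable(C) ✓, handempty ✓
all met → apply pickup(C)
after:  towers=[A/F/H; B; D/E; G] holding=C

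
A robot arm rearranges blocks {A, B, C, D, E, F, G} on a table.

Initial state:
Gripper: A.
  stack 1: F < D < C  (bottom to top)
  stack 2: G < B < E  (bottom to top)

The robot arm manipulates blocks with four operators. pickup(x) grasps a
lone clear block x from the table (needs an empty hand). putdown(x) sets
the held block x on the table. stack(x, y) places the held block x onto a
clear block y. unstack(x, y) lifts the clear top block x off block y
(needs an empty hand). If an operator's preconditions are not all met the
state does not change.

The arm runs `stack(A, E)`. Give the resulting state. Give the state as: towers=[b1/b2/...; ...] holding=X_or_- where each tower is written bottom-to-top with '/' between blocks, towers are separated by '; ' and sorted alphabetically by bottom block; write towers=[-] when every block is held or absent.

towers=[F/D/C; G/B/E/A] holding=-

before: towers=[F/D/C; G/B/E] holding=A
pre[stack(A, E)]: holding(A) yes, clear(E) yes, A≠E yes
all met → apply stack(A, E)
after:  towers=[F/D/C; G/B/E/A] holding=-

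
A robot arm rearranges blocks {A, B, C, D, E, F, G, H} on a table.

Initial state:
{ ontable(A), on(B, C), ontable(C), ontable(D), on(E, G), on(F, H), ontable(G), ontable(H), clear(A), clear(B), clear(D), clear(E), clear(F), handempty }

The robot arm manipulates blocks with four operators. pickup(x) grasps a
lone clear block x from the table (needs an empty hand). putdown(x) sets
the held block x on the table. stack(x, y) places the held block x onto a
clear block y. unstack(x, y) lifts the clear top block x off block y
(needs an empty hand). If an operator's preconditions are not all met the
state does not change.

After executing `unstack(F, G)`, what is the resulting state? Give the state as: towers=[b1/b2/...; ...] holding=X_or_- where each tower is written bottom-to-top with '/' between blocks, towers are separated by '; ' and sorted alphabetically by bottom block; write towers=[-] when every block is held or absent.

towers=[A; C/B; D; G/E; H/F] holding=-

before: towers=[A; C/B; D; G/E; H/F] holding=-
pre[unstack(F, G)]: on(F,G) no, clear(F) yes, handempty yes
on(F,G) unmet → unstack(F, G) is a no-op
after:  towers=[A; C/B; D; G/E; H/F] holding=-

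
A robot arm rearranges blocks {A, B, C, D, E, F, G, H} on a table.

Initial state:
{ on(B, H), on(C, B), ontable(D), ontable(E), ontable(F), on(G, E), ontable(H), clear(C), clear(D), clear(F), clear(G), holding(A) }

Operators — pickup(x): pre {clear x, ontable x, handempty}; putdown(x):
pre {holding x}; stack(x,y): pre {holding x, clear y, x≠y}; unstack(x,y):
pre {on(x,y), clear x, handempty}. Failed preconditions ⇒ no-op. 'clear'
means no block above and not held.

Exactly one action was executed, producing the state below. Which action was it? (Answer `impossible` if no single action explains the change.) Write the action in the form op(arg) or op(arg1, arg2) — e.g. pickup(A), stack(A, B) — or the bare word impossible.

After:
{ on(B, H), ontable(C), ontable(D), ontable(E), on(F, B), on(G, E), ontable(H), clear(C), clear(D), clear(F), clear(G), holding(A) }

impossible

target: towers=[C; D; E/G; H/B/F] holding=A
        putdown(A) → towers=[A; D; E/G; F; H/B/C] holding=-
       stack(A, G) → towers=[D; E/G/A; F; H/B/C] holding=-
       stack(A, F) → towers=[D; E/G; F/A; H/B/C] holding=-
       stack(A, D) → towers=[D/A; E/G; F; H/B/C] holding=-
       stack(A, C) → towers=[D; E/G; F; H/B/C/A] holding=-
none of the 5 applicable actions match → impossible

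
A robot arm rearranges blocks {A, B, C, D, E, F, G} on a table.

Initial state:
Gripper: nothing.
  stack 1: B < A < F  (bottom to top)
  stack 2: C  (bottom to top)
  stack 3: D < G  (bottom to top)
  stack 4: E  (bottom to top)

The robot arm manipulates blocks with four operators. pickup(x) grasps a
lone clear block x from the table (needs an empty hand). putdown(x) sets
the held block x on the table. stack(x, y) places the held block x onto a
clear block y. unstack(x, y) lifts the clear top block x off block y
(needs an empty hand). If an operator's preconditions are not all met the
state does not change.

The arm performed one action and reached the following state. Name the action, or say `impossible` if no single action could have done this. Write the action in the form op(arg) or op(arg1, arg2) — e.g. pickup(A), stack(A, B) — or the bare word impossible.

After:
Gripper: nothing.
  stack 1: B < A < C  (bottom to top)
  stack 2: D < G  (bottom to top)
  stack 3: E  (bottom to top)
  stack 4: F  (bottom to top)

impossible

target: towers=[B/A/C; D/G; E; F] holding=-
     unstack(F, A) → towers=[B/A; C; D/G; E] holding=F
     unstack(G, D) → towers=[B/A/F; C; D; E] holding=G
         pickup(E) → towers=[B/A/F; C; D/G] holding=E
         pickup(C) → towers=[B/A/F; D/G; E] holding=C
none of the 4 applicable actions match → impossible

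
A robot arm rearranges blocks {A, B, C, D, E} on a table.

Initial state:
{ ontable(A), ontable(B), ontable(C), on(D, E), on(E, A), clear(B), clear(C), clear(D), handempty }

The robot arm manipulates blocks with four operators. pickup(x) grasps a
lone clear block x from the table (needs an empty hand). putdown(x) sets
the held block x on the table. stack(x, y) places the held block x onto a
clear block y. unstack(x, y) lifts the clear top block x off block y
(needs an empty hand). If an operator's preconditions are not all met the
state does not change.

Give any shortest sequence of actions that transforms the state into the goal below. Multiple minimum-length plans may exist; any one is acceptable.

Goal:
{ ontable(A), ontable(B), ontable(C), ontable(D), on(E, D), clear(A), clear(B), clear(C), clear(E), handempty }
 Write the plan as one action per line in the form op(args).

unstack(D, E)
putdown(D)
unstack(E, A)
stack(E, D)

step 1 (unstack(D, E)): towers=[A/E; B; C] holding=D
step 2 (putdown(D)): towers=[A/E; B; C; D] holding=-
step 3 (unstack(E, A)): towers=[A; B; C; D] holding=E
step 4 (stack(E, D)): towers=[A; B; C; D/E] holding=-
goal check: towers=[A; B; C; D/E] holding=- — reached (length 4, optimal by BFS)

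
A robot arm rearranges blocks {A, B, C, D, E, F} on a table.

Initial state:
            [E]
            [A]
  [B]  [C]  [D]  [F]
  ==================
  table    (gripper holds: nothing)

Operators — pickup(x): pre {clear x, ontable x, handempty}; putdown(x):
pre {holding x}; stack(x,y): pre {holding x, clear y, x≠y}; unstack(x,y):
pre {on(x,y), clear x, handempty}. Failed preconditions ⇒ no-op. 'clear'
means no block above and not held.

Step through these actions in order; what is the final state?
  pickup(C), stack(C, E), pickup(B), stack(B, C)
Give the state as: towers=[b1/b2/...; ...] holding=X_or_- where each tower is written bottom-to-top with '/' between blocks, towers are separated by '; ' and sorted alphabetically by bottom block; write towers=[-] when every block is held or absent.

step 1 (pickup(C)): towers=[B; D/A/E; F] holding=C
step 2 (stack(C, E)): towers=[B; D/A/E/C; F] holding=-
step 3 (pickup(B)): towers=[D/A/E/C; F] holding=B
step 4 (stack(B, C)): towers=[D/A/E/C/B; F] holding=-

towers=[D/A/E/C/B; F] holding=-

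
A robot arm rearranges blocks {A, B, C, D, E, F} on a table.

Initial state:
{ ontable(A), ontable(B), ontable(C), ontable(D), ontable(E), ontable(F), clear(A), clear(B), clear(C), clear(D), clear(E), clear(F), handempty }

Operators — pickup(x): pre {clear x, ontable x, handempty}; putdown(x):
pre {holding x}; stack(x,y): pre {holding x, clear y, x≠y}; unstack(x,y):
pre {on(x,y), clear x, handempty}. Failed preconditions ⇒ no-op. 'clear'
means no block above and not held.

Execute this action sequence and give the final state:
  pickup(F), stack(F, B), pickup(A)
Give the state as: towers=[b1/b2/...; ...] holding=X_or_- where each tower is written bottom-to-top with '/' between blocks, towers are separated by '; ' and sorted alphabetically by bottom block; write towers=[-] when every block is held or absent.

towers=[B/F; C; D; E] holding=A

step 1 (pickup(F)): towers=[A; B; C; D; E] holding=F
step 2 (stack(F, B)): towers=[A; B/F; C; D; E] holding=-
step 3 (pickup(A)): towers=[B/F; C; D; E] holding=A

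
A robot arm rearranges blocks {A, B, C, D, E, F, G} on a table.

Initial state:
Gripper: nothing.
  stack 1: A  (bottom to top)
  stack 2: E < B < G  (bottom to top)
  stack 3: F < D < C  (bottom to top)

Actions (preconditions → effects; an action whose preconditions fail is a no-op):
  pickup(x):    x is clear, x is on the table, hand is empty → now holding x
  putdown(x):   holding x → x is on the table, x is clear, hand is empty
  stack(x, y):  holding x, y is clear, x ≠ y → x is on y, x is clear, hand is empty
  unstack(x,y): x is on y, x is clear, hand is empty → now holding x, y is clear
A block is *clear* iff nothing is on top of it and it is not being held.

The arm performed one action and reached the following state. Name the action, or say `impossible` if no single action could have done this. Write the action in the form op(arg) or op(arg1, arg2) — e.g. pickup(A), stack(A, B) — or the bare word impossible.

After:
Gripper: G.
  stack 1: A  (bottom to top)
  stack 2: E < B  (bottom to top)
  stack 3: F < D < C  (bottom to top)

unstack(G, B)

target: towers=[A; E/B; F/D/C] holding=G
     unstack(G, B) → towers=[A; E/B; F/D/C] holding=G  ← match
         pickup(A) → towers=[E/B/G; F/D/C] holding=A
     unstack(C, D) → towers=[A; E/B/G; F/D] holding=C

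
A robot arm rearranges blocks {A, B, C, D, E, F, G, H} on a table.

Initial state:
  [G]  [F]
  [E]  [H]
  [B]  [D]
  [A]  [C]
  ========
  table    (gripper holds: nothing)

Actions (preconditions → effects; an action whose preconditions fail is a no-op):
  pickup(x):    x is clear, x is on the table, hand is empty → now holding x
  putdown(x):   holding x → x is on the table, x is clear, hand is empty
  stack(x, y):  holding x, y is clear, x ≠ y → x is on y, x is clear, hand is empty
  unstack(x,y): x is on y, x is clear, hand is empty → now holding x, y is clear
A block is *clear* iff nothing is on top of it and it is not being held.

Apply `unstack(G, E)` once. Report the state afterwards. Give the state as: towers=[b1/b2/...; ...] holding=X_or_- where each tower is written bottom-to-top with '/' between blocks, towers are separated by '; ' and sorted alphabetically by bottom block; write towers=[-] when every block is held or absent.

before: towers=[A/B/E/G; C/D/H/F] holding=-
pre[unstack(G, E)]: on(G,E) ok, clear(G) ok, handempty ok
all met → apply unstack(G, E)
after:  towers=[A/B/E; C/D/H/F] holding=G

towers=[A/B/E; C/D/H/F] holding=G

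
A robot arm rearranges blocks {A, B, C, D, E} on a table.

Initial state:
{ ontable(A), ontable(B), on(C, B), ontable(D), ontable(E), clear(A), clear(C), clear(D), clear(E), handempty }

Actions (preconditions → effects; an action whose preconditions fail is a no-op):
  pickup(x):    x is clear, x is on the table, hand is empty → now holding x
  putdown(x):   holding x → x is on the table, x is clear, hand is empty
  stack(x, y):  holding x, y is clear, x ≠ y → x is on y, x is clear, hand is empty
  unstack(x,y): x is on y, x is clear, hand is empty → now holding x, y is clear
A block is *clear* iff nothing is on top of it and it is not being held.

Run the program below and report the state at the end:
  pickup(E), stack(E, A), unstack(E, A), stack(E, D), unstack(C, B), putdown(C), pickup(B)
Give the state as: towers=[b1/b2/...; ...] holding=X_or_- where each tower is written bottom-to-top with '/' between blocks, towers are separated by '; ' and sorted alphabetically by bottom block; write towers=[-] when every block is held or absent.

towers=[A; C; D/E] holding=B

step 1 (pickup(E)): towers=[A; B/C; D] holding=E
step 2 (stack(E, A)): towers=[A/E; B/C; D] holding=-
step 3 (unstack(E, A)): towers=[A; B/C; D] holding=E
step 4 (stack(E, D)): towers=[A; B/C; D/E] holding=-
step 5 (unstack(C, B)): towers=[A; B; D/E] holding=C
step 6 (putdown(C)): towers=[A; B; C; D/E] holding=-
step 7 (pickup(B)): towers=[A; C; D/E] holding=B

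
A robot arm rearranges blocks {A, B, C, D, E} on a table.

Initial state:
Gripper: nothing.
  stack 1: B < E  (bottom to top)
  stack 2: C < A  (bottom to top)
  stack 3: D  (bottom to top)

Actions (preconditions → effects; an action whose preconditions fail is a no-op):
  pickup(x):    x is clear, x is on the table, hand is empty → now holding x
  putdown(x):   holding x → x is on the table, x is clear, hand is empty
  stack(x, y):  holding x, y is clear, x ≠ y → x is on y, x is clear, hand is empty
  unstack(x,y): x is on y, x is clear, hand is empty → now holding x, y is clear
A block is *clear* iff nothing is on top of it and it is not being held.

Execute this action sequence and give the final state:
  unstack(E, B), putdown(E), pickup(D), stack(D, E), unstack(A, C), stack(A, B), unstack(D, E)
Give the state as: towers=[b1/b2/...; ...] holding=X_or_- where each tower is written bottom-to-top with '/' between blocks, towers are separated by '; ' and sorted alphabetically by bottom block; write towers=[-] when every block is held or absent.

towers=[B/A; C; E] holding=D

step 1 (unstack(E, B)): towers=[B; C/A; D] holding=E
step 2 (putdown(E)): towers=[B; C/A; D; E] holding=-
step 3 (pickup(D)): towers=[B; C/A; E] holding=D
step 4 (stack(D, E)): towers=[B; C/A; E/D] holding=-
step 5 (unstack(A, C)): towers=[B; C; E/D] holding=A
step 6 (stack(A, B)): towers=[B/A; C; E/D] holding=-
step 7 (unstack(D, E)): towers=[B/A; C; E] holding=D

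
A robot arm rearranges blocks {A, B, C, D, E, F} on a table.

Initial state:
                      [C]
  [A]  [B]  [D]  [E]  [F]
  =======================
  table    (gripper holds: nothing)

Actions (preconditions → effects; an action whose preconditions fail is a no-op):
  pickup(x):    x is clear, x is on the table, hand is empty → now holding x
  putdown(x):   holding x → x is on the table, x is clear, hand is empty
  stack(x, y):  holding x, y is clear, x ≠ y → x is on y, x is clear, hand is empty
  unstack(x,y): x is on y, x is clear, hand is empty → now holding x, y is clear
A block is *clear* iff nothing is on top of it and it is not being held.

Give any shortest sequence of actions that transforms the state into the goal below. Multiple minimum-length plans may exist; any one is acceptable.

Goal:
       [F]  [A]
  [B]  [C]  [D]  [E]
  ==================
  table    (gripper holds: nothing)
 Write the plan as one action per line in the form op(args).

pickup(A)
stack(A, D)
unstack(C, F)
putdown(C)
pickup(F)
stack(F, C)

step 1 (pickup(A)): towers=[B; D; E; F/C] holding=A
step 2 (stack(A, D)): towers=[B; D/A; E; F/C] holding=-
step 3 (unstack(C, F)): towers=[B; D/A; E; F] holding=C
step 4 (putdown(C)): towers=[B; C; D/A; E; F] holding=-
step 5 (pickup(F)): towers=[B; C; D/A; E] holding=F
step 6 (stack(F, C)): towers=[B; C/F; D/A; E] holding=-
goal check: towers=[B; C/F; D/A; E] holding=- — reached (length 6, optimal by BFS)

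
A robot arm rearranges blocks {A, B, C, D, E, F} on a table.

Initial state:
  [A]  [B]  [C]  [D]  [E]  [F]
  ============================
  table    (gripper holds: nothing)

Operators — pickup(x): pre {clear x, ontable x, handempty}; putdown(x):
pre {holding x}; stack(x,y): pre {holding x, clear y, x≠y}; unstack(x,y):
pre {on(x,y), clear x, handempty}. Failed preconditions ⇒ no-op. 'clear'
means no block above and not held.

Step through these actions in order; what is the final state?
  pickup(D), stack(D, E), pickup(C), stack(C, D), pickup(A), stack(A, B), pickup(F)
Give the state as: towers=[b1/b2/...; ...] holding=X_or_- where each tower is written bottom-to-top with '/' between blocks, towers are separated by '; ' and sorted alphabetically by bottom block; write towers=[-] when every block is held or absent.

step 1 (pickup(D)): towers=[A; B; C; E; F] holding=D
step 2 (stack(D, E)): towers=[A; B; C; E/D; F] holding=-
step 3 (pickup(C)): towers=[A; B; E/D; F] holding=C
step 4 (stack(C, D)): towers=[A; B; E/D/C; F] holding=-
step 5 (pickup(A)): towers=[B; E/D/C; F] holding=A
step 6 (stack(A, B)): towers=[B/A; E/D/C; F] holding=-
step 7 (pickup(F)): towers=[B/A; E/D/C] holding=F

towers=[B/A; E/D/C] holding=F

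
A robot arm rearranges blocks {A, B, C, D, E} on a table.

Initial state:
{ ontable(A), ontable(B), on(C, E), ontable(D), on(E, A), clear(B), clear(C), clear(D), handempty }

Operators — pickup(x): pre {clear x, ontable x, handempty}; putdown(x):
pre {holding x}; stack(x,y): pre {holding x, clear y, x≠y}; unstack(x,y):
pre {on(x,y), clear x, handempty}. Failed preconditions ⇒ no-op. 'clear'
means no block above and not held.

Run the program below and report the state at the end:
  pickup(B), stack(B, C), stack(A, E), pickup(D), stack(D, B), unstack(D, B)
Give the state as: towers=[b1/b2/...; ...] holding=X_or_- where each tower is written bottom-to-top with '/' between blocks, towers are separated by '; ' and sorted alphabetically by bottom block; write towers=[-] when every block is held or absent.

towers=[A/E/C/B] holding=D

step 1 (pickup(B)): towers=[A/E/C; D] holding=B
step 2 (stack(B, C)): towers=[A/E/C/B; D] holding=-
step 3 (stack(A, E)) [no-op]: towers=[A/E/C/B; D] holding=-
step 4 (pickup(D)): towers=[A/E/C/B] holding=D
step 5 (stack(D, B)): towers=[A/E/C/B/D] holding=-
step 6 (unstack(D, B)): towers=[A/E/C/B] holding=D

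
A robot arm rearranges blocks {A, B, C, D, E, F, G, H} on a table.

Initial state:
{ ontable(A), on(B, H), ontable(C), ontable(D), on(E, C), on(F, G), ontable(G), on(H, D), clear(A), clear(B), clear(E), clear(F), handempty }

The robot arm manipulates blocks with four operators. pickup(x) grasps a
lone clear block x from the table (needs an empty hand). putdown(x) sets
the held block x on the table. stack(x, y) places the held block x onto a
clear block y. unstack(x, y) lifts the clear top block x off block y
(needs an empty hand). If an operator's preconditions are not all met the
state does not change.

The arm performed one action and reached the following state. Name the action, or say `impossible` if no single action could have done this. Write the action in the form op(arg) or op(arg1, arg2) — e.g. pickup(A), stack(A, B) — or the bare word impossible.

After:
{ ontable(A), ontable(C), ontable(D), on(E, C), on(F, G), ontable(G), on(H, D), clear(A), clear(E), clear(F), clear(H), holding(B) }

unstack(B, H)

target: towers=[A; C/E; D/H; G/F] holding=B
         pickup(A) → towers=[C/E; D/H/B; G/F] holding=A
     unstack(E, C) → towers=[A; C; D/H/B; G/F] holding=E
     unstack(B, H) → towers=[A; C/E; D/H; G/F] holding=B  ← match
     unstack(F, G) → towers=[A; C/E; D/H/B; G] holding=F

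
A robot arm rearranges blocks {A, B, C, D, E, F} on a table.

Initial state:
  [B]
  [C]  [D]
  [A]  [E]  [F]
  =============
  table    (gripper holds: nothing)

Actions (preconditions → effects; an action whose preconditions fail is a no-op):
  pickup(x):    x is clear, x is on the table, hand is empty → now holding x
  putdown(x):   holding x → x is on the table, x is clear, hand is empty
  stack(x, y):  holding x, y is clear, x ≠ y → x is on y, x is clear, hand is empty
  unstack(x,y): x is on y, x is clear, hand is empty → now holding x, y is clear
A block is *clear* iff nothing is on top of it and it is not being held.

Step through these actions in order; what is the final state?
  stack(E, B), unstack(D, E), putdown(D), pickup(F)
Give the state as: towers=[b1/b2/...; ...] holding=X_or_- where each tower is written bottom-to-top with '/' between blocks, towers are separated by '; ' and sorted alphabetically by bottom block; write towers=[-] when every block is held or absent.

towers=[A/C/B; D; E] holding=F

step 1 (stack(E, B)) [no-op]: towers=[A/C/B; E/D; F] holding=-
step 2 (unstack(D, E)): towers=[A/C/B; E; F] holding=D
step 3 (putdown(D)): towers=[A/C/B; D; E; F] holding=-
step 4 (pickup(F)): towers=[A/C/B; D; E] holding=F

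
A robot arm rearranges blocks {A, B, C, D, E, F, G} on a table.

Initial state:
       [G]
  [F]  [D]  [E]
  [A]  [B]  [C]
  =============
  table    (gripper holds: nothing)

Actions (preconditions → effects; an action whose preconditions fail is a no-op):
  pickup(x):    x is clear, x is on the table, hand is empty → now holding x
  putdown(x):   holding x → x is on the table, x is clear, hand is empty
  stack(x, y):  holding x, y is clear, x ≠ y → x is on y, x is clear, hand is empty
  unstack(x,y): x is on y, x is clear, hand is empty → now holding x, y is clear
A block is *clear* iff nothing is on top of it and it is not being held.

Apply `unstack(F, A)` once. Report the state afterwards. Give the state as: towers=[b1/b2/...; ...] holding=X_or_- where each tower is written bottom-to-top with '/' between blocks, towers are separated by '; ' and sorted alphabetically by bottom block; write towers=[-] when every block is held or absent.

before: towers=[A/F; B/D/G; C/E] holding=-
pre[unstack(F, A)]: on(F,A) ok, clear(F) ok, handempty ok
all met → apply unstack(F, A)
after:  towers=[A; B/D/G; C/E] holding=F

towers=[A; B/D/G; C/E] holding=F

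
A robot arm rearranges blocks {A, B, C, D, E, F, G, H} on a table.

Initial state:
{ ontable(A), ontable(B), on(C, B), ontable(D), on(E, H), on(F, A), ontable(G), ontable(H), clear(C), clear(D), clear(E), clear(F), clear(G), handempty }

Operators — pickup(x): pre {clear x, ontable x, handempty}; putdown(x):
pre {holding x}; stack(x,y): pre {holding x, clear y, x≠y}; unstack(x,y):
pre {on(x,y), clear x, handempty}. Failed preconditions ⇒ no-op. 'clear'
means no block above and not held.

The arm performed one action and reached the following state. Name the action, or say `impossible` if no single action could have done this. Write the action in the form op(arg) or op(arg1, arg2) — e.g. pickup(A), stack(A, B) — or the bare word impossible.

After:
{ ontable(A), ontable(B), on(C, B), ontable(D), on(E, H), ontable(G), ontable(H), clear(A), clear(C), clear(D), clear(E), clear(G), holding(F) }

target: towers=[A; B/C; D; G; H/E] holding=F
         pickup(G) → towers=[A/F; B/C; D; H/E] holding=G
     unstack(E, H) → towers=[A/F; B/C; D; G; H] holding=E
     unstack(F, A) → towers=[A; B/C; D; G; H/E] holding=F  ← match
         pickup(D) → towers=[A/F; B/C; G; H/E] holding=D
     unstack(C, B) → towers=[A/F; B; D; G; H/E] holding=C

unstack(F, A)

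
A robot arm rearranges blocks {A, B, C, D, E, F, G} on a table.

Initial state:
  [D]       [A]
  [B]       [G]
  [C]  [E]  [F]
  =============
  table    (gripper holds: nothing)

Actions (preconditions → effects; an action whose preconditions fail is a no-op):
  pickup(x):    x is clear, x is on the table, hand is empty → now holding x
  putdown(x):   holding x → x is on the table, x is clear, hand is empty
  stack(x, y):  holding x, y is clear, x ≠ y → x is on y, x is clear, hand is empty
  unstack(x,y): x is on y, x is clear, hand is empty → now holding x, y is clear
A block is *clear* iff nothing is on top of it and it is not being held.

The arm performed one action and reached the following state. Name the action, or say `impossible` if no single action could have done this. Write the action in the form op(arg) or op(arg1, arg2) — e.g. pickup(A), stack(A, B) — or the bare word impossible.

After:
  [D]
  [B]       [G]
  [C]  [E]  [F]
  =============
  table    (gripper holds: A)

target: towers=[C/B/D; E; F/G] holding=A
     unstack(D, B) → towers=[C/B; E; F/G/A] holding=D
     unstack(A, G) → towers=[C/B/D; E; F/G] holding=A  ← match
         pickup(E) → towers=[C/B/D; F/G/A] holding=E

unstack(A, G)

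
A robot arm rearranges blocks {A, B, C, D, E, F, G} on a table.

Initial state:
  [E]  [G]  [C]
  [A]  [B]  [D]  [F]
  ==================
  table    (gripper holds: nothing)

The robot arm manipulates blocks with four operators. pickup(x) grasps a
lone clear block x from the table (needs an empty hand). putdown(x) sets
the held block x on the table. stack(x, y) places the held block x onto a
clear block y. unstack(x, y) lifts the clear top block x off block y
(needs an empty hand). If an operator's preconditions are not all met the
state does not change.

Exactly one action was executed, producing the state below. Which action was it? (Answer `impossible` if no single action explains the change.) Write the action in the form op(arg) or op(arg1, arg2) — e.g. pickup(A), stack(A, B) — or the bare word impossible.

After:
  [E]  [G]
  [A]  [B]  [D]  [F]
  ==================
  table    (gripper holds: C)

target: towers=[A/E; B/G; D; F] holding=C
         pickup(F) → towers=[A/E; B/G; D/C] holding=F
     unstack(G, B) → towers=[A/E; B; D/C; F] holding=G
     unstack(E, A) → towers=[A; B/G; D/C; F] holding=E
     unstack(C, D) → towers=[A/E; B/G; D; F] holding=C  ← match

unstack(C, D)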